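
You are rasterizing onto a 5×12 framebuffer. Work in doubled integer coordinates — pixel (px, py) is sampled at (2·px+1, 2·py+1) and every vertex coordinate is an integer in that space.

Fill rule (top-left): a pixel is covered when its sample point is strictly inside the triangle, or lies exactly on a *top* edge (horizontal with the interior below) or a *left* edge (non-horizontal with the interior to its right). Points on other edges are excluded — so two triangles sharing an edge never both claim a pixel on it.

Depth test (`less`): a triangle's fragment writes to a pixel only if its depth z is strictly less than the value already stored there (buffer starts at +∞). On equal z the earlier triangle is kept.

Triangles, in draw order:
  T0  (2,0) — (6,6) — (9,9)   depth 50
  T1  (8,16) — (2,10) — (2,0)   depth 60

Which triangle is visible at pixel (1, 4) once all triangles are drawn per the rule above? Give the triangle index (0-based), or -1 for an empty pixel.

T0:
  2·area = 6  (B↔C swapped to make it positive)
  edge (2, 0)→(9, 9): d=(7,9) right/bottom  bias=-1
  edge (9, 9)→(6, 6): d=(-3,-3) top-left  bias=+0
  edge (6, 6)→(2, 0): d=(-4,-6) top-left  bias=+0
    (0,0)@(1, 1): e=[16,0,-10] → .  [on edge]
    (1,1)@(3, 3): e=[12,0,-6] → .  [on edge]
    (2,2)@(5, 5): e=[8,0,-2] → .  [on edge]
    (3,3)@(7, 7): e=[4,0,2] → X  [on edge]
    (4,3)@(9, 7): e=[-14,6,14] → .
    (3,4)@(7, 9): e=[18,-6,-6] → .
    (4,4)@(9, 9): e=[0,0,6] → .  [on edge]
  covered (1 px):
    . . . . .
    . . . . .
    . . . . .
    . . . X .
    . . . . .
    . . . . .
    . . . . .
    . . . . .
    . . . . .
    . . . . .
    . . . . .
    . . . . .
T1:
  2·area = 60
  edge (8, 16)→(2, 10): d=(-6,-6) top-left  bias=+0
  edge (2, 10)→(2, 0): d=(0,-10) top-left  bias=+0
  edge (2, 0)→(8, 16): d=(6,16) right/bottom  bias=-1
    (1,1)@(3, 3): e=[48,10,2] → X
    (2,1)@(5, 3): e=[60,30,-30] → .
    (1,2)@(3, 5): e=[36,10,14] → X
    (2,2)@(5, 5): e=[48,30,-18] → .
    (1,3)@(3, 7): e=[24,10,26] → X
    (2,3)@(5, 7): e=[36,30,-6] → .
    (0,4)@(1, 9): e=[0,-10,70] → .  [on edge]
    (1,4)@(3, 9): e=[12,10,38] → X
    (2,4)@(5, 9): e=[24,30,6] → X
    (3,4)@(7, 9): e=[36,50,-26] → .
    (1,5)@(3, 11): e=[0,10,50] → X  [on edge]
    (3,5)@(7, 11): e=[24,50,-14] → .
    (2,6)@(5, 13): e=[0,30,30] → X  [on edge]
    (3,7)@(7, 15): e=[0,50,10] → X  [on edge]
    (4,8)@(9, 17): e=[0,70,-10] → .  [on edge]
  covered (9 px):
    . . . . .
    . X . . .
    . X . . .
    . X . . .
    . X X . .
    . X X . .
    . . X . .
    . . . X .
    . . . . .
    . . . . .
    . . . . .
    . . . . .

Z-buffer (winner per pixel, '.' = empty):
  . . . . .
  . 1 . . .
  . 1 . . .
  . 1 . 0 .
  . 1 1 . .
  . 1 1 . .
  . . 1 . .
  . . . 1 .
  . . . . .
  . . . . .
  . . . . .
  . . . . .

Answer: 1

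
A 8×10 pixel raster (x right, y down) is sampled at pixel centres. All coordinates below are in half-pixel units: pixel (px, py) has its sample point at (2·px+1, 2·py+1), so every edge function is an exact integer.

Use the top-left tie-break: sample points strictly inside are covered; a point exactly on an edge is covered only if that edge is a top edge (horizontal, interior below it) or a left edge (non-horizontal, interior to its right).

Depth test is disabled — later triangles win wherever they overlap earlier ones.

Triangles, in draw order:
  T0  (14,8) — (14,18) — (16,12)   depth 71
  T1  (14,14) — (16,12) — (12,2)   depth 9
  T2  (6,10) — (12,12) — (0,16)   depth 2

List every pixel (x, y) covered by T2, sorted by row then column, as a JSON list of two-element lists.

T0:
  2·area = 20  (B↔C swapped to make it positive)
  edge (14, 8)→(16, 12): d=(2,4) right/bottom  bias=-1
  edge (16, 12)→(14, 18): d=(-2,6) right/bottom  bias=-1
  edge (14, 18)→(14, 8): d=(0,-10) top-left  bias=+0
    (7,5)@(15, 11): e=[2,8,10] → X
    (7,6)@(15, 13): e=[6,4,10] → X
    (7,7)@(15, 15): e=[10,0,10] → .  [on edge]
  covered (2 px):
    . . . . . . . .
    . . . . . . . .
    . . . . . . . .
    . . . . . . . .
    . . . . . . . .
    . . . . . . . X
    . . . . . . . X
    . . . . . . . .
    . . . . . . . .
    . . . . . . . .
T1:
  2·area = 28  (B↔C swapped to make it positive)
  edge (14, 14)→(12, 2): d=(-2,-12) top-left  bias=+0
  edge (12, 2)→(16, 12): d=(4,10) right/bottom  bias=-1
  edge (16, 12)→(14, 14): d=(-2,2) right/bottom  bias=-1
    (6,2)@(13, 5): e=[6,2,20] → X
    (7,2)@(15, 5): e=[30,-18,16] → .
    (6,3)@(13, 7): e=[2,10,16] → X
    (7,3)@(15, 7): e=[26,-10,12] → .
    (6,4)@(13, 9): e=[-2,18,12] → .
    (7,5)@(15, 11): e=[18,6,4] → X
    (7,6)@(15, 13): e=[14,14,0] → .  [on edge]
    (6,7)@(13, 15): e=[-14,42,0] → .  [on edge]
    (5,8)@(11, 17): e=[-42,70,0] → .  [on edge]
    (4,9)@(9, 19): e=[-70,98,0] → .  [on edge]
  covered (3 px):
    . . . . . . . .
    . . . . . . . .
    . . . . . . X .
    . . . . . . X .
    . . . . . . . .
    . . . . . . . X
    . . . . . . . .
    . . . . . . . .
    . . . . . . . .
    . . . . . . . .
T2:
  2·area = 48
  edge (6, 10)→(12, 12): d=(6,2) right/bottom  bias=-1
  edge (12, 12)→(0, 16): d=(-12,4) right/bottom  bias=-1
  edge (0, 16)→(6, 10): d=(6,-6) top-left  bias=+0
    (7,0)@(15, 1): e=[-72,120,0] → .  [on edge]
    (6,1)@(13, 3): e=[-56,104,0] → .  [on edge]
    (5,2)@(11, 5): e=[-40,88,0] → .  [on edge]
    (4,3)@(9, 7): e=[-24,72,0] → .  [on edge]
    (1,4)@(3, 9): e=[0,72,-24] → .  [on edge]
    (3,4)@(7, 9): e=[-8,56,0] → .  [on edge]
    (2,5)@(5, 11): e=[8,40,0] → X  [on edge]
    (3,5)@(7, 11): e=[4,32,12] → X
    (4,5)@(9, 11): e=[0,24,24] → .  [on edge]
    (7,5)@(15, 11): e=[-12,0,60] → .  [on edge]
    (1,6)@(3, 13): e=[24,24,0] → X  [on edge]
    (4,6)@(9, 13): e=[12,0,36] → .  [on edge]
    (7,6)@(15, 13): e=[0,-24,72] → .  [on edge]
    (0,7)@(1, 15): e=[40,8,0] → X  [on edge]
    (1,7)@(3, 15): e=[36,0,12] → .  [on edge]
  covered (6 px):
    . . . . . . . .
    . . . . . . . .
    . . . . . . . .
    . . . . . . . .
    . . . . . . . .
    . . X X . . . .
    . X X X . . . .
    X . . . . . . .
    . . . . . . . .
    . . . . . . . .

Answer: [[2,5],[3,5],[1,6],[2,6],[3,6],[0,7]]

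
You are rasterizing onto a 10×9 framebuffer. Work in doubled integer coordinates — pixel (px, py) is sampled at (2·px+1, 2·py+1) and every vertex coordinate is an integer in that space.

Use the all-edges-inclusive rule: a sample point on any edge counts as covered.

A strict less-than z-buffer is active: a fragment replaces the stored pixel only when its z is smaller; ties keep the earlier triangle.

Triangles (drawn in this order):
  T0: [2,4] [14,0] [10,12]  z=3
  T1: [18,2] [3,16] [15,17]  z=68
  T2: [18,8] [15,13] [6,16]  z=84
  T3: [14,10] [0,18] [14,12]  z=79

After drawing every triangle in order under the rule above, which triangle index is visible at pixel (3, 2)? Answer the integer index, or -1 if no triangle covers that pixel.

T0:
  2·area = 128
  edge (2, 4)→(14, 0): d=(12,-4) inclusive
  edge (14, 0)→(10, 12): d=(-4,12) inclusive
  edge (10, 12)→(2, 4): d=(-8,-8) inclusive
    (5,0)@(11, 1): e=[0,32,96] → █  [on edge]
    (6,0)@(13, 1): e=[8,8,112] → █
    (7,0)@(15, 1): e=[16,-16,128] → ·
    (0,1)@(1, 3): e=[-16,144,0] → ·  [on edge]
    (2,1)@(5, 3): e=[0,96,32] → █  [on edge]
    (3,1)@(7, 3): e=[8,72,48] → █
    (4,1)@(9, 3): e=[16,48,64] → █
    (6,1)@(13, 3): e=[32,0,96] → █  [on edge]
    (7,1)@(15, 3): e=[40,-24,112] → ·
    (1,2)@(3, 5): e=[16,112,0] → █  [on edge]
    (6,2)@(13, 5): e=[56,-8,80] → ·
    (1,3)@(3, 7): e=[40,104,-16] → ·
    (2,3)@(5, 7): e=[48,80,0] → █  [on edge]
    (3,4)@(7, 9): e=[80,48,0] → █  [on edge]
    (5,4)@(11, 9): e=[96,0,32] → █  [on edge]
    (4,5)@(9, 11): e=[112,16,0] → █  [on edge]
    (5,6)@(11, 13): e=[144,-16,0] → ·  [on edge]
    (4,7)@(9, 15): e=[160,0,-32] → ·  [on edge]
    (6,7)@(13, 15): e=[176,-48,0] → ·  [on edge]
    (7,8)@(15, 17): e=[208,-80,0] → ·  [on edge]
  covered (20 px):
    · · · · · █ █ · · ·
    · · █ █ █ █ █ · · ·
    · █ █ █ █ █ · · · ·
    · · █ █ █ █ · · · ·
    · · · █ █ █ · · · ·
    · · · · █ · · · · ·
    · · · · · · · · · ·
    · · · · · · · · · ·
    · · · · · · · · · ·
T1:
  2·area = 183  (B↔C swapped to make it positive)
  edge (18, 2)→(15, 17): d=(-3,15) inclusive
  edge (15, 17)→(3, 16): d=(-12,-1) inclusive
  edge (3, 16)→(18, 2): d=(15,-14) inclusive
    (8,1)@(17, 3): e=[12,170,1] → █
    (9,1)@(19, 3): e=[-18,172,29] → ·
    (7,2)@(15, 5): e=[36,144,3] → █
    (9,2)@(19, 5): e=[-24,148,59] → ·
    (6,3)@(13, 7): e=[60,118,5] → █
    (8,3)@(17, 7): e=[0,122,61] → █  [on edge]
    (9,3)@(19, 7): e=[-30,124,89] → ·
    (5,4)@(11, 9): e=[84,92,7] → █
    (8,4)@(17, 9): e=[-6,98,91] → ·
    (4,5)@(9, 11): e=[108,66,9] → █
    (8,5)@(17, 11): e=[-12,74,121] → ·
    (3,6)@(7, 13): e=[132,40,11] → █
    (7,8)@(15, 17): e=[0,0,183] → █  [on edge]
  covered (25 px):
    · · · · · · · · · ·
    · · · · · · · · █ ·
    · · · · · · · █ █ ·
    · · · · · · █ █ █ ·
    · · · · · █ █ █ · ·
    · · · · █ █ █ █ · ·
    · · · █ █ █ █ █ · ·
    · · █ █ █ █ █ █ · ·
    · · · · · · · █ · ·
T2:
  2·area = 36
  edge (18, 8)→(15, 13): d=(-3,5) inclusive
  edge (15, 13)→(6, 16): d=(-9,3) inclusive
  edge (6, 16)→(18, 8): d=(12,-8) inclusive
    (8,4)@(17, 9): e=[2,30,4] → █
    (9,4)@(19, 9): e=[-8,24,20] → ·
    (7,5)@(15, 11): e=[6,18,12] → █
    (8,5)@(17, 11): e=[-4,12,28] → ·
    (5,6)@(11, 13): e=[20,12,4] → █
    (6,6)@(13, 13): e=[10,6,20] → █
    (7,6)@(15, 13): e=[0,0,36] → █  [on edge]
    (8,6)@(17, 13): e=[-10,-6,52] → ·
    (4,7)@(9, 15): e=[24,0,12] → █  [on edge]
    (5,7)@(11, 15): e=[14,-6,28] → ·
    (6,7)@(13, 15): e=[4,-12,44] → ·
    (7,7)@(15, 15): e=[-6,-18,60] → ·
    (1,8)@(3, 17): e=[48,0,-12] → ·  [on edge]
  covered (6 px):
    · · · · · · · · · ·
    · · · · · · · · · ·
    · · · · · · · · · ·
    · · · · · · · · · ·
    · · · · · · · · █ ·
    · · · · · · · █ · ·
    · · · · · █ █ █ · ·
    · · · · █ · · · · ·
    · · · · · · · · · ·
T3:
  2·area = 28  (B↔C swapped to make it positive)
  edge (14, 10)→(14, 12): d=(0,2) inclusive
  edge (14, 12)→(0, 18): d=(-14,6) inclusive
  edge (0, 18)→(14, 10): d=(14,-8) inclusive
    (6,5)@(13, 11): e=[2,20,6] → █
    (7,5)@(15, 11): e=[-2,8,22] → ·
    (4,6)@(9, 13): e=[10,16,2] → █
    (5,6)@(11, 13): e=[6,4,18] → █
    (6,6)@(13, 13): e=[2,-8,34] → ·
    (3,7)@(7, 15): e=[14,0,14] → █  [on edge]
    (4,7)@(9, 15): e=[10,-12,30] → ·
    (5,7)@(11, 15): e=[6,-24,46] → ·
    (3,8)@(7, 17): e=[14,-28,42] → ·
  covered (4 px):
    · · · · · · · · · ·
    · · · · · · · · · ·
    · · · · · · · · · ·
    · · · · · · · · · ·
    · · · · · · · · · ·
    · · · · · · █ · · ·
    · · · · █ █ · · · ·
    · · · █ · · · · · ·
    · · · · · · · · · ·

Z-buffer (winner per pixel, '.' = empty):
  . . . . . 0 0 . . .
  . . 0 0 0 0 0 . 1 .
  . 0 0 0 0 0 . 1 1 .
  . . 0 0 0 0 1 1 1 .
  . . . 0 0 0 1 1 2 .
  . . . . 0 1 1 1 . .
  . . . 1 1 1 1 1 . .
  . . 1 1 1 1 1 1 . .
  . . . . . . . 1 . .

Answer: 0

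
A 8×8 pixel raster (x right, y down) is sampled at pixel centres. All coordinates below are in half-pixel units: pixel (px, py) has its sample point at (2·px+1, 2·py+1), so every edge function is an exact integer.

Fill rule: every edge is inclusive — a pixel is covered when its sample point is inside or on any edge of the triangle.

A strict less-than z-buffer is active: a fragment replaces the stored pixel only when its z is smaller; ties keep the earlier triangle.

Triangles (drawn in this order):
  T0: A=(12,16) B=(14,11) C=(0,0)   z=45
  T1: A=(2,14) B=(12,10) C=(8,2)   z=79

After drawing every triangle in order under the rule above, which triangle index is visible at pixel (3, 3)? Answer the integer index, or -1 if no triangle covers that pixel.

T0:
  2·area = 92  (B↔C swapped to make it positive)
  edge (12, 16)→(0, 0): d=(-12,-16) inclusive
  edge (0, 0)→(14, 11): d=(14,11) inclusive
  edge (14, 11)→(12, 16): d=(-2,5) inclusive
    (0,0)@(1, 1): e=[4,3,85] → #
    (1,0)@(3, 1): e=[36,-19,75] → ·
    (0,1)@(1, 3): e=[-20,31,81] → ·
    (1,1)@(3, 3): e=[12,9,71] → #
    (2,1)@(5, 3): e=[44,-13,61] → ·
    (1,2)@(3, 5): e=[-12,37,67] → ·
    (2,2)@(5, 5): e=[20,15,57] → #
    (3,2)@(7, 5): e=[52,-7,47] → ·
    (2,3)@(5, 7): e=[-4,43,53] → ·
    (3,3)@(7, 7): e=[28,21,43] → #
    (4,3)@(9, 7): e=[60,-1,33] → ·
    (3,4)@(7, 9): e=[4,49,39] → #
  covered (12 px):
    # · · · · · · ·
    · # · · · · · ·
    · · # · · · · ·
    · · · # · · · ·
    · · · # # # · ·
    · · · · # # # ·
    · · · · · # # ·
    · · · · · · · ·
T1:
  2·area = 96  (B↔C swapped to make it positive)
  edge (2, 14)→(8, 2): d=(6,-12) inclusive
  edge (8, 2)→(12, 10): d=(4,8) inclusive
  edge (12, 10)→(2, 14): d=(-10,4) inclusive
    (3,2)@(7, 5): e=[6,20,70] → #
    (4,2)@(9, 5): e=[30,4,62] → #
    (5,2)@(11, 5): e=[54,-12,54] → ·
    (3,3)@(7, 7): e=[18,28,50] → #
    (5,3)@(11, 7): e=[66,-4,34] → ·
    (2,4)@(5, 9): e=[6,52,38] → #
    (5,4)@(11, 9): e=[78,4,14] → #
    (6,4)@(13, 9): e=[102,-12,6] → ·
    (2,5)@(5, 11): e=[18,60,18] → #
    (5,5)@(11, 11): e=[90,12,-6] → ·
    (1,6)@(3, 13): e=[6,84,6] → #
    (2,6)@(5, 13): e=[30,68,-2] → ·
  covered (12 px):
    · · · · · · · ·
    · · · · · · · ·
    · · · # # · · ·
    · · · # # · · ·
    · · # # # # · ·
    · · # # # · · ·
    · # · · · · · ·
    · · · · · · · ·

Z-buffer (winner per pixel, '.' = empty):
  0 . . . . . . .
  . 0 . . . . . .
  . . 0 1 1 . . .
  . . . 0 1 . . .
  . . 1 0 0 0 . .
  . . 1 1 0 0 0 .
  . 1 . . . 0 0 .
  . . . . . . . .

Answer: 0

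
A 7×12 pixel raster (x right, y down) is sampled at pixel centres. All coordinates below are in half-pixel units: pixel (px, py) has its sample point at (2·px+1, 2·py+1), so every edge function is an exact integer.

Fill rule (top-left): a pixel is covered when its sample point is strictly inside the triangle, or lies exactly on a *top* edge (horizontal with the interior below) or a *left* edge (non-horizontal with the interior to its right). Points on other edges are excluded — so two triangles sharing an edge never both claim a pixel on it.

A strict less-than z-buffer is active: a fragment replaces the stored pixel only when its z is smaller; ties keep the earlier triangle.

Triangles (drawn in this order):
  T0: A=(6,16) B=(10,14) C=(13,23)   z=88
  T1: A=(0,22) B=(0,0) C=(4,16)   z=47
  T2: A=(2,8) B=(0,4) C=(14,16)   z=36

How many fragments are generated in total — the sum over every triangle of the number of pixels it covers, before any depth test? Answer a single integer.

T0:
  2·area = 42
  edge (6, 16)→(10, 14): d=(4,-2) top-left  bias=+0
  edge (10, 14)→(13, 23): d=(3,9) right/bottom  bias=-1
  edge (13, 23)→(6, 16): d=(-7,-7) top-left  bias=+0
    (3,2)@(7, 5): e=[-42,0,84] → ·  [on edge]
    (0,5)@(1, 11): e=[-30,72,0] → ·  [on edge]
    (4,5)@(9, 11): e=[-14,0,56] → ·  [on edge]
    (1,6)@(3, 13): e=[-18,60,0] → ·  [on edge]
    (2,7)@(5, 15): e=[-6,48,0] → ·  [on edge]
    (4,7)@(9, 15): e=[2,12,28] → #
    (5,7)@(11, 15): e=[6,-6,42] → ·
    (3,8)@(7, 17): e=[6,36,0] → #  [on edge]
    (5,8)@(11, 17): e=[14,0,28] → ·  [on edge]
    (3,9)@(7, 19): e=[14,42,-14] → ·
    (4,9)@(9, 19): e=[18,24,0] → #  [on edge]
    (5,9)@(11, 19): e=[22,6,14] → #
    (5,10)@(11, 21): e=[30,12,0] → #  [on edge]
    (6,11)@(13, 23): e=[42,0,0] → ·  [on edge]
  covered (6 px):
    · · · · · · ·
    · · · · · · ·
    · · · · · · ·
    · · · · · · ·
    · · · · · · ·
    · · · · · · ·
    · · · · · · ·
    · · · · # · ·
    · · · # # · ·
    · · · · # # ·
    · · · · · # ·
    · · · · · · ·
T1:
  2·area = 88
  edge (0, 22)→(0, 0): d=(0,-22) top-left  bias=+0
  edge (0, 0)→(4, 16): d=(4,16) right/bottom  bias=-1
  edge (4, 16)→(0, 22): d=(-4,6) right/bottom  bias=-1
    (0,2)@(1, 5): e=[22,4,62] → #
    (1,2)@(3, 5): e=[66,-28,50] → ·
    (0,3)@(1, 7): e=[22,12,54] → #
    (1,3)@(3, 7): e=[66,-20,42] → ·
    (0,4)@(1, 9): e=[22,20,46] → #
    (1,4)@(3, 9): e=[66,-12,34] → ·
    (0,5)@(1, 11): e=[22,28,38] → #
    (1,5)@(3, 11): e=[66,-4,26] → ·
    (0,6)@(1, 13): e=[22,36,30] → #
    (1,6)@(3, 13): e=[66,4,18] → #
    (2,6)@(5, 13): e=[110,-28,6] → ·
    (0,7)@(1, 15): e=[22,44,22] → #
  covered (11 px):
    · · · · · · ·
    · · · · · · ·
    # · · · · · ·
    # · · · · · ·
    # · · · · · ·
    # · · · · · ·
    # # · · · · ·
    # # · · · · ·
    # # · · · · ·
    # · · · · · ·
    · · · · · · ·
    · · · · · · ·
T2:
  2·area = 32
  edge (2, 8)→(0, 4): d=(-2,-4) top-left  bias=+0
  edge (0, 4)→(14, 16): d=(14,12) right/bottom  bias=-1
  edge (14, 16)→(2, 8): d=(-12,-8) top-left  bias=+0
    (0,2)@(1, 5): e=[2,2,28] → #
    (1,2)@(3, 5): e=[10,-22,44] → ·
    (0,3)@(1, 7): e=[-2,30,4] → ·
    (1,3)@(3, 7): e=[6,6,20] → #
    (2,3)@(5, 7): e=[14,-18,36] → ·
    (1,4)@(3, 9): e=[2,34,-4] → ·
    (2,4)@(5, 9): e=[10,10,12] → #
    (3,4)@(7, 9): e=[18,-14,28] → ·
    (2,5)@(5, 11): e=[6,38,-12] → ·
    (3,5)@(7, 11): e=[14,14,4] → #
    (4,5)@(9, 11): e=[22,-10,20] → ·
    (3,6)@(7, 13): e=[10,42,-20] → ·
  covered (4 px):
    · · · · · · ·
    · · · · · · ·
    # · · · · · ·
    · # · · · · ·
    · · # · · · ·
    · · · # · · ·
    · · · · · · ·
    · · · · · · ·
    · · · · · · ·
    · · · · · · ·
    · · · · · · ·
    · · · · · · ·

Answer: 21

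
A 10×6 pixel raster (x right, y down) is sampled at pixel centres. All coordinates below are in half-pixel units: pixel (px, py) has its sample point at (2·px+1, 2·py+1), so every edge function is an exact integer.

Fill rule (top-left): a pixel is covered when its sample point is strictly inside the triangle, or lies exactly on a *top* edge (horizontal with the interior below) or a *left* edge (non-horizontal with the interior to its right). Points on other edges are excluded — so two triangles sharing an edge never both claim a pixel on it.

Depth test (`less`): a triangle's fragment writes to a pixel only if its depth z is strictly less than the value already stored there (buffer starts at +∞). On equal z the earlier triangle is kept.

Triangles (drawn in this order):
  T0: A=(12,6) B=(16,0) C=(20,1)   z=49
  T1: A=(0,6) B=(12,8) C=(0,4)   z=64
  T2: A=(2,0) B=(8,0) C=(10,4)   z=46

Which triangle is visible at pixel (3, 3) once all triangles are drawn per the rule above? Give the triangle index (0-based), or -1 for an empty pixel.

T0:
  2·area = 28
  edge (12, 6)→(16, 0): d=(4,-6) top-left  bias=+0
  edge (16, 0)→(20, 1): d=(4,1) right/bottom  bias=-1
  edge (20, 1)→(12, 6): d=(-8,5) right/bottom  bias=-1
    (8,0)@(17, 1): e=[10,3,15] → █
    (9,0)@(19, 1): e=[22,1,5] → █
    (7,1)@(15, 3): e=[6,13,9] → █
    (8,1)@(17, 3): e=[18,11,-1] → ·
    (9,1)@(19, 3): e=[30,9,-11] → ·
    (6,2)@(13, 5): e=[2,23,3] → █
    (7,2)@(15, 5): e=[14,21,-7] → ·
    (6,3)@(13, 7): e=[10,31,-13] → ·
  covered (4 px):
    · · · · · · · · █ █
    · · · · · · · █ · ·
    · · · · · · █ · · ·
    · · · · · · · · · ·
    · · · · · · · · · ·
    · · · · · · · · · ·
T1:
  2·area = 24  (B↔C swapped to make it positive)
  edge (0, 6)→(0, 4): d=(0,-2) top-left  bias=+0
  edge (0, 4)→(12, 8): d=(12,4) right/bottom  bias=-1
  edge (12, 8)→(0, 6): d=(-12,-2) top-left  bias=+0
    (0,2)@(1, 5): e=[2,8,14] → █
    (1,2)@(3, 5): e=[6,0,18] → ·  [on edge]
    (0,3)@(1, 7): e=[2,32,-10] → ·
    (3,3)@(7, 7): e=[14,8,2] → █
    (4,3)@(9, 7): e=[18,0,6] → ·  [on edge]
    (3,4)@(7, 9): e=[14,32,-22] → ·
    (7,4)@(15, 9): e=[30,0,-6] → ·  [on edge]
  covered (2 px):
    · · · · · · · · · ·
    · · · · · · · · · ·
    █ · · · · · · · · ·
    · · · █ · · · · · ·
    · · · · · · · · · ·
    · · · · · · · · · ·
T2:
  2·area = 24
  edge (2, 0)→(8, 0): d=(6,0) top-left  bias=+0
  edge (8, 0)→(10, 4): d=(2,4) right/bottom  bias=-1
  edge (10, 4)→(2, 0): d=(-8,-4) top-left  bias=+0
    (2,0)@(5, 1): e=[6,14,4] → █
    (3,0)@(7, 1): e=[6,6,12] → █
    (4,0)@(9, 1): e=[6,-2,20] → ·
    (2,1)@(5, 3): e=[18,18,-12] → ·
    (3,1)@(7, 3): e=[18,10,-4] → ·
    (4,1)@(9, 3): e=[18,2,4] → █
    (5,1)@(11, 3): e=[18,-6,12] → ·
    (4,2)@(9, 5): e=[30,6,-12] → ·
  covered (3 px):
    · · █ █ · · · · · ·
    · · · · █ · · · · ·
    · · · · · · · · · ·
    · · · · · · · · · ·
    · · · · · · · · · ·
    · · · · · · · · · ·

Z-buffer (winner per pixel, '.' = empty):
  . . 2 2 . . . . 0 0
  . . . . 2 . . 0 . .
  1 . . . . . 0 . . .
  . . . 1 . . . . . .
  . . . . . . . . . .
  . . . . . . . . . .

Final: 1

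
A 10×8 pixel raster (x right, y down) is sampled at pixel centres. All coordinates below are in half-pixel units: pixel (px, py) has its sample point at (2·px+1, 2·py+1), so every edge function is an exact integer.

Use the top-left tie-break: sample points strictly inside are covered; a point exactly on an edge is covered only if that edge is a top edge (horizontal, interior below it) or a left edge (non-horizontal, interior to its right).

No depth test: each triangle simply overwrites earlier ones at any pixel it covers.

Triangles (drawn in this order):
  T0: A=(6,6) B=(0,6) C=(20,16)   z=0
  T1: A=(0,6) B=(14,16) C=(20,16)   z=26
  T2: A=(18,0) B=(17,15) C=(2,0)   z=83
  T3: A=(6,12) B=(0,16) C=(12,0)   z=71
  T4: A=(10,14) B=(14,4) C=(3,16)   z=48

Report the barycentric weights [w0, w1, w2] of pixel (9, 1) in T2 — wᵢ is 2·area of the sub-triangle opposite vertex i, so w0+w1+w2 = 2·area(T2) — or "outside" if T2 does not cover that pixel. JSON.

T0:
  2·area = 60  (B↔C swapped to make it positive)
  edge (6, 6)→(20, 16): d=(14,10) right/bottom  bias=-1
  edge (20, 16)→(0, 6): d=(-20,-10) top-left  bias=+0
  edge (0, 6)→(6, 6): d=(6,0) top-left  bias=+0
    (1,3)@(3, 7): e=[44,10,6] → █
    (2,3)@(5, 7): e=[24,30,6] → █
    (3,3)@(7, 7): e=[4,50,6] → █
    (4,3)@(9, 7): e=[-16,70,6] → ·
    (1,4)@(3, 9): e=[72,-30,18] → ·
    (2,4)@(5, 9): e=[52,-10,18] → ·
    (3,4)@(7, 9): e=[32,10,18] → █
    (4,4)@(9, 9): e=[12,30,18] → █
    (5,4)@(11, 9): e=[-8,50,18] → ·
    (3,5)@(7, 11): e=[60,-30,30] → ·
    (4,5)@(9, 11): e=[40,-10,30] → ·
    (5,5)@(11, 11): e=[20,10,30] → █
    (6,5)@(13, 11): e=[0,30,30] → ·  [on edge]
  covered (7 px):
    · · · · · · · · · ·
    · · · · · · · · · ·
    · · · · · · · · · ·
    · █ █ █ · · · · · ·
    · · · █ █ · · · · ·
    · · · · · █ · · · ·
    · · · · · · · █ · ·
    · · · · · · · · · ·
T1:
  2·area = 60  (B↔C swapped to make it positive)
  edge (0, 6)→(20, 16): d=(20,10) right/bottom  bias=-1
  edge (20, 16)→(14, 16): d=(-6,0) right/bottom  bias=-1
  edge (14, 16)→(0, 6): d=(-14,-10) top-left  bias=+0
    (2,4)@(5, 9): e=[10,42,8] → █
    (3,4)@(7, 9): e=[-10,42,28] → ·
    (2,5)@(5, 11): e=[50,30,-20] → ·
    (3,5)@(7, 11): e=[30,30,0] → █  [on edge]
    (4,5)@(9, 11): e=[10,30,20] → █
    (5,5)@(11, 11): e=[-10,30,40] → ·
    (3,6)@(7, 13): e=[70,18,-28] → ·
    (4,6)@(9, 13): e=[50,18,-8] → ·
    (5,6)@(11, 13): e=[30,18,12] → █
    (6,6)@(13, 13): e=[10,18,32] → █
    (7,6)@(15, 13): e=[-10,18,52] → ·
    (5,7)@(11, 15): e=[70,6,-16] → ·
  covered (8 px):
    · · · · · · · · · ·
    · · · · · · · · · ·
    · · · · · · · · · ·
    · · · · · · · · · ·
    · · █ · · · · · · ·
    · · · █ █ · · · · ·
    · · · · · █ █ · · ·
    · · · · · · █ █ █ ·
T2:
  2·area = 240
  edge (18, 0)→(17, 15): d=(-1,15) right/bottom  bias=-1
  edge (17, 15)→(2, 0): d=(-15,-15) top-left  bias=+0
  edge (2, 0)→(18, 0): d=(16,0) top-left  bias=+0
    (1,0)@(3, 1): e=[224,0,16] → █  [on edge]
    (2,0)@(5, 1): e=[194,30,16] → █
    (3,0)@(7, 1): e=[164,60,16] → █
    (4,0)@(9, 1): e=[134,90,16] → █
    (5,0)@(11, 1): e=[104,120,16] → █
    (6,0)@(13, 1): e=[74,150,16] → █
    (7,0)@(15, 1): e=[44,180,16] → █
    (8,0)@(17, 1): e=[14,210,16] → █
    (9,0)@(19, 1): e=[-16,240,16] → ·
    (1,1)@(3, 3): e=[222,-30,48] → ·
    (2,1)@(5, 3): e=[192,0,48] → █  [on edge]
    (9,1)@(19, 3): e=[-18,210,48] → ·
    (3,2)@(7, 5): e=[160,0,80] → █  [on edge]
    (4,3)@(9, 7): e=[128,0,112] → █  [on edge]
    (5,4)@(11, 9): e=[96,0,144] → █  [on edge]
    (6,5)@(13, 11): e=[64,0,176] → █  [on edge]
    (7,6)@(15, 13): e=[32,0,208] → █  [on edge]
    (8,7)@(17, 15): e=[0,0,240] → ·  [on edge]
  covered (35 px):
    · █ █ █ █ █ █ █ █ ·
    · · █ █ █ █ █ █ █ ·
    · · · █ █ █ █ █ █ ·
    · · · · █ █ █ █ █ ·
    · · · · · █ █ █ █ ·
    · · · · · · █ █ █ ·
    · · · · · · · █ █ ·
    · · · · · · · · · ·
T3:
  2·area = 48
  edge (6, 12)→(0, 16): d=(-6,4) right/bottom  bias=-1
  edge (0, 16)→(12, 0): d=(12,-16) top-left  bias=+0
  edge (12, 0)→(6, 12): d=(-6,12) right/bottom  bias=-1
    (4,2)@(9, 5): e=[30,12,6] → █
    (5,2)@(11, 5): e=[22,44,-18] → ·
    (3,3)@(7, 7): e=[26,4,18] → █
    (4,3)@(9, 7): e=[18,36,-6] → ·
    (3,4)@(7, 9): e=[14,28,6] → █
    (4,4)@(9, 9): e=[6,60,-18] → ·
    (2,5)@(5, 11): e=[10,20,18] → █
    (3,5)@(7, 11): e=[2,52,-6] → ·
    (1,6)@(3, 13): e=[6,12,30] → █
    (2,6)@(5, 13): e=[-2,44,6] → ·
    (0,7)@(1, 15): e=[2,4,42] → █
    (1,7)@(3, 15): e=[-6,36,18] → ·
  covered (6 px):
    · · · · · · · · · ·
    · · · · · · · · · ·
    · · · · █ · · · · ·
    · · · █ · · · · · ·
    · · · █ · · · · · ·
    · · █ · · · · · · ·
    · █ · · · · · · · ·
    █ · · · · · · · · ·
T4:
  2·area = 62  (B↔C swapped to make it positive)
  edge (10, 14)→(3, 16): d=(-7,2) right/bottom  bias=-1
  edge (3, 16)→(14, 4): d=(11,-12) top-left  bias=+0
  edge (14, 4)→(10, 14): d=(-4,10) right/bottom  bias=-1
    (5,4)@(11, 9): e=[33,19,10] → █
    (6,4)@(13, 9): e=[29,43,-10] → ·
    (4,5)@(9, 11): e=[23,17,22] → █
    (6,5)@(13, 11): e=[15,65,-18] → ·
    (3,6)@(7, 13): e=[13,15,34] → █
    (5,6)@(11, 13): e=[5,63,-6] → ·
    (2,7)@(5, 15): e=[3,13,46] → █
    (3,7)@(7, 15): e=[-1,37,26] → ·
    (4,7)@(9, 15): e=[-5,61,6] → ·
  covered (6 px):
    · · · · · · · · · ·
    · · · · · · · · · ·
    · · · · · · · · · ·
    · · · · · · · · · ·
    · · · · · █ · · · ·
    · · · · █ █ · · · ·
    · · · █ █ · · · · ·
    · · █ · · · · · · ·

Final: "outside"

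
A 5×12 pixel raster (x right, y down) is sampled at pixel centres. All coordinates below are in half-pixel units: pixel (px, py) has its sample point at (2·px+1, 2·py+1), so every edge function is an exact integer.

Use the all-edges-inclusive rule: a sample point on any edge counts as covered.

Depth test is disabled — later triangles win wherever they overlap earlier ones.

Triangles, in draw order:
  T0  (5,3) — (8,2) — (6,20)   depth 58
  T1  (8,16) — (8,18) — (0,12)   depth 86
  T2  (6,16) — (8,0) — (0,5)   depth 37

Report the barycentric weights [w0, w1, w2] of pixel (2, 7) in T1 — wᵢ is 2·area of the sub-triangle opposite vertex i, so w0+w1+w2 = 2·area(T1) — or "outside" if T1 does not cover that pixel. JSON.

T0:
  2·area = 52
  edge (5, 3)→(8, 2): d=(3,-1) inclusive
  edge (8, 2)→(6, 20): d=(-2,18) inclusive
  edge (6, 20)→(5, 3): d=(-1,-17) inclusive
    (2,1)@(5, 3): e=[0,52,0] → #  [on edge]
    (3,1)@(7, 3): e=[2,16,34] → #
    (4,1)@(9, 3): e=[4,-20,68] → ·
    (2,2)@(5, 5): e=[6,48,-2] → ·
    (3,2)@(7, 5): e=[8,12,32] → #
    (4,2)@(9, 5): e=[10,-24,66] → ·
    (3,3)@(7, 7): e=[14,8,30] → #
    (4,3)@(9, 7): e=[16,-28,64] → ·
    (3,4)@(7, 9): e=[20,4,28] → #
    (4,4)@(9, 9): e=[22,-32,62] → ·
    (3,5)@(7, 11): e=[26,0,26] → #  [on edge]
    (4,5)@(9, 11): e=[28,-36,60] → ·
  covered (6 px):
    · · · · ·
    · · # # ·
    · · · # ·
    · · · # ·
    · · · # ·
    · · · # ·
    · · · · ·
    · · · · ·
    · · · · ·
    · · · · ·
    · · · · ·
    · · · · ·
T1:
  2·area = 16
  edge (8, 16)→(8, 18): d=(0,2) inclusive
  edge (8, 18)→(0, 12): d=(-8,-6) inclusive
  edge (0, 12)→(8, 16): d=(8,4) inclusive
    (2,7)@(5, 15): e=[6,6,4] → #
    (3,7)@(7, 15): e=[2,18,-4] → ·
    (2,8)@(5, 17): e=[6,-10,20] → ·
    (3,8)@(7, 17): e=[2,2,12] → #
    (4,8)@(9, 17): e=[-2,14,4] → ·
    (3,9)@(7, 19): e=[2,-14,28] → ·
  covered (2 px):
    · · · · ·
    · · · · ·
    · · · · ·
    · · · · ·
    · · · · ·
    · · · · ·
    · · · · ·
    · · # · ·
    · · · # ·
    · · · · ·
    · · · · ·
    · · · · ·
T2:
  2·area = 118  (B↔C swapped to make it positive)
  edge (6, 16)→(0, 5): d=(-6,-11) inclusive
  edge (0, 5)→(8, 0): d=(8,-5) inclusive
  edge (8, 0)→(6, 16): d=(-2,16) inclusive
    (3,0)@(7, 1): e=[101,3,14] → #
    (4,0)@(9, 1): e=[123,13,-18] → ·
    (2,1)@(5, 3): e=[67,9,42] → #
    (4,1)@(9, 3): e=[111,29,-22] → ·
    (0,2)@(1, 5): e=[11,5,102] → #
    (1,2)@(3, 5): e=[33,15,70] → #
    (4,2)@(9, 5): e=[99,45,-26] → ·
    (0,3)@(1, 7): e=[-1,21,98] → ·
    (1,3)@(3, 7): e=[21,31,66] → #
    (4,3)@(9, 7): e=[87,61,-30] → ·
    (1,4)@(3, 9): e=[9,47,62] → #
    (3,4)@(7, 9): e=[53,67,-2] → ·
  covered (14 px):
    · · · # ·
    · · # # ·
    # # # # ·
    · # # # ·
    · # # · ·
    · · # · ·
    · · # · ·
    · · · · ·
    · · · · ·
    · · · · ·
    · · · · ·
    · · · · ·

Result: [6,4,6]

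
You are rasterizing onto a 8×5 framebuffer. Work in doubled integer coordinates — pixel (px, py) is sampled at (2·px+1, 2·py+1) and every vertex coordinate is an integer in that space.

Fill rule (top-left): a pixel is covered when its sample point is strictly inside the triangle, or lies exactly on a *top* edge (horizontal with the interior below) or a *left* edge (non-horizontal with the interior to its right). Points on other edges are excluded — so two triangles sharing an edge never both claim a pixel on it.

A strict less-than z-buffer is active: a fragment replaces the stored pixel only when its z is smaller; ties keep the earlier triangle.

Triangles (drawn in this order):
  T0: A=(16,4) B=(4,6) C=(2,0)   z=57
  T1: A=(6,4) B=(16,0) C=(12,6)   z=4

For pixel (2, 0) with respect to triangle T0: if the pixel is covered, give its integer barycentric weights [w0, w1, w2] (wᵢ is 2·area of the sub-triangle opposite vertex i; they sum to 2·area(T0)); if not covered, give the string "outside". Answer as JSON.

T0:
  2·area = 76
  edge (16, 4)→(4, 6): d=(-12,2) right/bottom  bias=-1
  edge (4, 6)→(2, 0): d=(-2,-6) top-left  bias=+0
  edge (2, 0)→(16, 4): d=(14,4) right/bottom  bias=-1
    (1,0)@(3, 1): e=[62,4,10] → X
    (2,0)@(5, 1): e=[58,16,2] → X
    (3,0)@(7, 1): e=[54,28,-6] → .
    (1,1)@(3, 3): e=[38,0,38] → X  [on edge]
    (3,1)@(7, 3): e=[30,24,22] → X
    (4,1)@(9, 3): e=[26,36,14] → X
    (5,1)@(11, 3): e=[22,48,6] → X
    (6,1)@(13, 3): e=[18,60,-2] → .
    (1,2)@(3, 5): e=[14,-4,66] → .
    (2,2)@(5, 5): e=[10,8,58] → X
    (5,2)@(11, 5): e=[-2,44,34] → .
    (2,3)@(5, 7): e=[-14,4,86] → .
    (2,4)@(5, 9): e=[-38,0,114] → .  [on edge]
  covered (10 px):
    . X X . . . . .
    . X X X X X . .
    . . X X X . . .
    . . . . . . . .
    . . . . . . . .
T1:
  2·area = 44
  edge (6, 4)→(16, 0): d=(10,-4) top-left  bias=+0
  edge (16, 0)→(12, 6): d=(-4,6) right/bottom  bias=-1
  edge (12, 6)→(6, 4): d=(-6,-2) top-left  bias=+0
    (7,0)@(15, 1): e=[6,2,36] → X
    (1,1)@(3, 3): e=[-22,66,0] → .  [on edge]
    (4,1)@(9, 3): e=[2,30,12] → X
    (5,1)@(11, 3): e=[10,18,16] → X
    (6,1)@(13, 3): e=[18,6,20] → X
    (7,1)@(15, 3): e=[26,-6,24] → .
    (4,2)@(9, 5): e=[22,22,0] → X  [on edge]
    (6,2)@(13, 5): e=[38,-2,8] → .
    (4,3)@(9, 7): e=[42,14,-12] → .
    (5,3)@(11, 7): e=[50,2,-8] → .
    (7,3)@(15, 7): e=[66,-22,0] → .  [on edge]
  covered (6 px):
    . . . . . . . X
    . . . . X X X .
    . . . . X X . .
    . . . . . . . .
    . . . . . . . .

Answer: [16,2,58]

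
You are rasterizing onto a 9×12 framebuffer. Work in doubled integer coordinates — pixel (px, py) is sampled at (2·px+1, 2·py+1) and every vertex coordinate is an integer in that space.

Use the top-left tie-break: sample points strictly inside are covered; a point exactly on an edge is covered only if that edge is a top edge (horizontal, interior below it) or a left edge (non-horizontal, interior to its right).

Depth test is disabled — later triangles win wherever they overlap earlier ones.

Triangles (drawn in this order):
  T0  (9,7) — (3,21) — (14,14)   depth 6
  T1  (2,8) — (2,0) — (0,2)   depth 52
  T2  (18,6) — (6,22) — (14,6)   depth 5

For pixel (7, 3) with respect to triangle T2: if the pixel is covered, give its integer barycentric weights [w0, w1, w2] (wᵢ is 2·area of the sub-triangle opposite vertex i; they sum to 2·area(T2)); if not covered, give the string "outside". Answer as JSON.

T0:
  2·area = 112  (B↔C swapped to make it positive)
  edge (9, 7)→(14, 14): d=(5,7) right/bottom  bias=-1
  edge (14, 14)→(3, 21): d=(-11,7) right/bottom  bias=-1
  edge (3, 21)→(9, 7): d=(6,-14) top-left  bias=+0
    (4,3)@(9, 7): e=[0,112,0] → ·  [on edge]
    (4,4)@(9, 9): e=[10,90,12] → █
    (5,4)@(11, 9): e=[-4,76,40] → ·
    (4,5)@(9, 11): e=[20,68,24] → █
    (5,5)@(11, 11): e=[6,54,52] → █
    (6,5)@(13, 11): e=[-8,40,80] → ·
    (3,6)@(7, 13): e=[44,60,8] → █
    (6,6)@(13, 13): e=[2,18,92] → █
    (7,6)@(15, 13): e=[-12,4,120] → ·
    (3,7)@(7, 15): e=[54,38,20] → █
    (6,7)@(13, 15): e=[12,-4,104] → ·
    (2,8)@(5, 17): e=[78,30,4] → █
    (1,10)@(3, 21): e=[112,0,0] → ·  [on edge]
  covered (14 px):
    · · · · · · · · ·
    · · · · · · · · ·
    · · · · · · · · ·
    · · · · · · · · ·
    · · · · █ · · · ·
    · · · · █ █ · · ·
    · · · █ █ █ █ · ·
    · · · █ █ █ · · ·
    · · █ █ █ · · · ·
    · · █ · · · · · ·
    · · · · · · · · ·
    · · · · · · · · ·
T1:
  2·area = 16  (B↔C swapped to make it positive)
  edge (2, 8)→(0, 2): d=(-2,-6) top-left  bias=+0
  edge (0, 2)→(2, 0): d=(2,-2) top-left  bias=+0
  edge (2, 0)→(2, 8): d=(0,8) right/bottom  bias=-1
    (0,0)@(1, 1): e=[8,0,8] → █  [on edge]
    (1,0)@(3, 1): e=[20,4,-8] → ·
    (0,1)@(1, 3): e=[4,4,8] → █
    (1,1)@(3, 3): e=[16,8,-8] → ·
    (0,2)@(1, 5): e=[0,8,8] → █  [on edge]
    (1,2)@(3, 5): e=[12,12,-8] → ·
    (0,3)@(1, 7): e=[-4,12,8] → ·
    (1,5)@(3, 11): e=[0,24,-8] → ·  [on edge]
    (2,8)@(5, 17): e=[0,40,-24] → ·  [on edge]
    (3,11)@(7, 23): e=[0,56,-40] → ·  [on edge]
  covered (3 px):
    █ · · · · · · · ·
    █ · · · · · · · ·
    █ · · · · · · · ·
    · · · · · · · · ·
    · · · · · · · · ·
    · · · · · · · · ·
    · · · · · · · · ·
    · · · · · · · · ·
    · · · · · · · · ·
    · · · · · · · · ·
    · · · · · · · · ·
    · · · · · · · · ·
T2:
  2·area = 64
  edge (18, 6)→(6, 22): d=(-12,16) right/bottom  bias=-1
  edge (6, 22)→(14, 6): d=(8,-16) top-left  bias=+0
  edge (14, 6)→(18, 6): d=(4,0) top-left  bias=+0
    (7,3)@(15, 7): e=[36,24,4] → █
    (8,3)@(17, 7): e=[4,56,4] → █
    (6,4)@(13, 9): e=[44,8,12] → █
    (8,4)@(17, 9): e=[-20,72,12] → ·
    (6,5)@(13, 11): e=[20,24,20] → █
    (7,5)@(15, 11): e=[-12,56,20] → ·
    (5,6)@(11, 13): e=[28,8,28] → █
    (6,6)@(13, 13): e=[-4,40,28] → ·
    (5,7)@(11, 15): e=[4,24,36] → █
    (6,7)@(13, 15): e=[-28,56,36] → ·
    (4,8)@(9, 17): e=[12,8,44] → █
    (5,8)@(11, 17): e=[-20,40,44] → ·
  covered (8 px):
    · · · · · · · · ·
    · · · · · · · · ·
    · · · · · · · · ·
    · · · · · · · █ █
    · · · · · · █ █ ·
    · · · · · · █ · ·
    · · · · · █ · · ·
    · · · · · █ · · ·
    · · · · █ · · · ·
    · · · · · · · · ·
    · · · · · · · · ·
    · · · · · · · · ·

Final: [24,4,36]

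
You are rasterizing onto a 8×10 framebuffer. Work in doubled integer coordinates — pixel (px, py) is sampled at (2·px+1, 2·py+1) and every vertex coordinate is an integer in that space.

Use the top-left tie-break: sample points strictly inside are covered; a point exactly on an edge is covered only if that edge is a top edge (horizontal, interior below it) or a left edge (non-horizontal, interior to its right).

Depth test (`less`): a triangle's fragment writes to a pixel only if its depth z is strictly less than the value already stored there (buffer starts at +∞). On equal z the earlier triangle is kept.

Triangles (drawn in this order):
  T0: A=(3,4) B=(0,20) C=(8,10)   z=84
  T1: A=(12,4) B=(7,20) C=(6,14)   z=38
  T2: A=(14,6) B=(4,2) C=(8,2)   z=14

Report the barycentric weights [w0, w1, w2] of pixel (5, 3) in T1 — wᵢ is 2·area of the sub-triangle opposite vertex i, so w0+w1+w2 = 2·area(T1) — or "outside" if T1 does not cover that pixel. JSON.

T0:
  2·area = 98  (B↔C swapped to make it positive)
  edge (3, 4)→(8, 10): d=(5,6) right/bottom  bias=-1
  edge (8, 10)→(0, 20): d=(-8,10) right/bottom  bias=-1
  edge (0, 20)→(3, 4): d=(3,-16) top-left  bias=+0
    (1,2)@(3, 5): e=[5,90,3] → X
    (2,2)@(5, 5): e=[-7,70,35] → .
    (1,3)@(3, 7): e=[15,74,9] → X
    (2,3)@(5, 7): e=[3,54,41] → X
    (3,3)@(7, 7): e=[-9,34,73] → .
    (1,4)@(3, 9): e=[25,58,15] → X
    (3,4)@(7, 9): e=[1,18,79] → X
    (4,4)@(9, 9): e=[-11,-2,111] → .
    (1,5)@(3, 11): e=[35,42,21] → X
    (4,5)@(9, 11): e=[-1,-18,117] → .
    (1,6)@(3, 13): e=[45,26,27] → X
    (3,6)@(7, 13): e=[21,-14,91] → .
  covered (14 px):
    . . . . . . . .
    . . . . . . . .
    . X . . . . . .
    . X X . . . . .
    . X X X . . . .
    . X X X . . . .
    . X X . . . . .
    X X . . . . . .
    X . . . . . . .
    . . . . . . . .
T1:
  2·area = 46
  edge (12, 4)→(7, 20): d=(-5,16) right/bottom  bias=-1
  edge (7, 20)→(6, 14): d=(-1,-6) top-left  bias=+0
  edge (6, 14)→(12, 4): d=(6,-10) top-left  bias=+0
    (5,3)@(11, 7): e=[1,37,8] → X
    (6,3)@(13, 7): e=[-31,49,28] → .
    (4,4)@(9, 9): e=[23,23,0] → X  [on edge]
    (5,4)@(11, 9): e=[-9,35,20] → .
    (4,5)@(9, 11): e=[13,21,12] → X
    (5,5)@(11, 11): e=[-19,33,32] → .
    (3,6)@(7, 13): e=[35,7,4] → X
    (5,6)@(11, 13): e=[-29,31,44] → .
    (3,7)@(7, 15): e=[25,5,16] → X
    (4,7)@(9, 15): e=[-7,17,36] → .
    (3,8)@(7, 17): e=[15,3,28] → X
    (4,8)@(9, 17): e=[-17,15,48] → .
    (1,9)@(3, 19): e=[69,-23,0] → .  [on edge]
  covered (8 px):
    . . . . . . . .
    . . . . . . . .
    . . . . . . . .
    . . . . . X . .
    . . . . X . . .
    . . . . X . . .
    . . . X X . . .
    . . . X . . . .
    . . . X . . . .
    . . . X . . . .
T2:
  2·area = 16
  edge (14, 6)→(4, 2): d=(-10,-4) top-left  bias=+0
  edge (4, 2)→(8, 2): d=(4,0) top-left  bias=+0
  edge (8, 2)→(14, 6): d=(6,4) right/bottom  bias=-1
    (3,1)@(7, 3): e=[2,4,10] → X
    (4,1)@(9, 3): e=[10,4,2] → X
    (5,1)@(11, 3): e=[18,4,-6] → .
    (3,2)@(7, 5): e=[-18,12,22] → .
    (4,2)@(9, 5): e=[-10,12,14] → .
  covered (2 px):
    . . . . . . . .
    . . . X X . . .
    . . . . . . . .
    . . . . . . . .
    . . . . . . . .
    . . . . . . . .
    . . . . . . . .
    . . . . . . . .
    . . . . . . . .
    . . . . . . . .

Answer: [37,8,1]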